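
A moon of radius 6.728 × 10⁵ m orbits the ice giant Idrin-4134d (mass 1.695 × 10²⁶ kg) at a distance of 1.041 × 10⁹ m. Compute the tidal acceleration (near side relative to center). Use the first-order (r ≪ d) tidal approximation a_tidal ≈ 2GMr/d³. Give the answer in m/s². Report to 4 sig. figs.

1.349 × 10⁻⁵ m/s²

a_tidal = 2GMr/d³
        = 2 × (6.674 × 10⁻¹¹) × (1.695 × 10²⁶) × (6.728 × 10⁵) / (1.041 × 10⁹)³
        = 1.349 × 10⁻⁵ m/s²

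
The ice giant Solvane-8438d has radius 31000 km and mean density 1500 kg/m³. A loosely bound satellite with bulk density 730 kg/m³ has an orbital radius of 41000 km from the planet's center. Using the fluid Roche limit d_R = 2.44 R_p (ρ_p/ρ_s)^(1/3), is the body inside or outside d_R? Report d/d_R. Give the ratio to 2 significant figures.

d_R = 2.44 × (31000 km) × (1500/730)^(1/3) = 96160 km
d/d_R = (41000) / (96160) = 0.43
Since d/d_R < 1, the body is inside the Roche limit.

inside; d/d_R ≈ 0.43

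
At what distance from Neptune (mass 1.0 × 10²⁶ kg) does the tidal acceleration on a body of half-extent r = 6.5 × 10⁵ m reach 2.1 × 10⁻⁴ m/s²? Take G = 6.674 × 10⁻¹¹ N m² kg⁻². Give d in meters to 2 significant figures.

2GMr/d³ = a_tidal  ⇒  d = (2GMr / a_tidal)^(1/3)
d = (2 × 6.674×10⁻¹¹ × (1.0 × 10²⁶) × (6.5 × 10⁵) / (2.1 × 10⁻⁴))^(1/3)
  = 3.5 × 10⁸ m

3.5 × 10⁸ m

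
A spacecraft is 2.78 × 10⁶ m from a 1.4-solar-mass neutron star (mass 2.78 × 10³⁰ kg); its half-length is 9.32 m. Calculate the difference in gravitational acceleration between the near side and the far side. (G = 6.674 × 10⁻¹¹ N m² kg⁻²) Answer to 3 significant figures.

Differencing GM/(d−r)² and GM/(d+r)² to first order in r/d gives 4GMr/d³.
Δg = 4GMr/d³
   = 4 × (6.674 × 10⁻¹¹) × (2.78 × 10³⁰) × (9.32) / (2.78 × 10⁶)³
   = 3.22 × 10² m/s²

3.22 × 10² m/s²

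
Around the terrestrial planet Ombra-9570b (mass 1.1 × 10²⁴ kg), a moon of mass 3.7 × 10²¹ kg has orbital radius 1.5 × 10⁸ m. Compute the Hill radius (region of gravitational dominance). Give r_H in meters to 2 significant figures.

1.6 × 10⁷ m

r_H ≈ a (m/3M)^(1/3)
    = (1.5 × 10⁸) × (3.7 × 10²¹ / (3 × 1.1 × 10²⁴))^(1/3)
    = 1.6 × 10⁷ m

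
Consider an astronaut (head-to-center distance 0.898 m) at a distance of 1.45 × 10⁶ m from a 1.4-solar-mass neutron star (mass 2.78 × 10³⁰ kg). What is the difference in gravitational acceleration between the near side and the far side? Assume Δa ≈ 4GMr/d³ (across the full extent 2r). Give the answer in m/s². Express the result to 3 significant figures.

2.19 × 10² m/s²

a_tidal = 4GMr/d³
        = 4 × (6.674 × 10⁻¹¹) × (2.78 × 10³⁰) × (0.898) / (1.45 × 10⁶)³
        = 2.19 × 10² m/s²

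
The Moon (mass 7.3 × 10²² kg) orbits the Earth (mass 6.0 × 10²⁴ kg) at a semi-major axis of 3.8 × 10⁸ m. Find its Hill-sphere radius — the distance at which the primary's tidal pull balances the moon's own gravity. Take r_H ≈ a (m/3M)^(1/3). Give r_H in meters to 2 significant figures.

6.1 × 10⁷ m

r_H ≈ a (m/3M)^(1/3)
    = (3.8 × 10⁸) × (7.3 × 10²² / (3 × 6.0 × 10²⁴))^(1/3)
    = 6.1 × 10⁷ m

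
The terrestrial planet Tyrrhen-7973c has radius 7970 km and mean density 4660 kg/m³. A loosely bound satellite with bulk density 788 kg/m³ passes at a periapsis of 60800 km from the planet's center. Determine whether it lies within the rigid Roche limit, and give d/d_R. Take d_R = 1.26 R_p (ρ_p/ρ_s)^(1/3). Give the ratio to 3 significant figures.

outside; d/d_R ≈ 3.35

d_R = 1.26 × (7970 km) × (4660/788)^(1/3) = 18160 km
d/d_R = (60800) / (18160) = 3.35
Since d/d_R > 1, the body is outside the Roche limit.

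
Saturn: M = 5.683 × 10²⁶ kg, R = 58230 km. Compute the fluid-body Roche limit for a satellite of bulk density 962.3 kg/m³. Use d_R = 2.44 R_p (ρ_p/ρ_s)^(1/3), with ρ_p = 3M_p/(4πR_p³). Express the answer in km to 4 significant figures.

1.270 × 10⁵ km

ρ_p = 3M_p/(4πR_p³) = 3 × (5.683 × 10²⁶) / (4π × (5.823 × 10⁷ m)³) = 687.1 kg/m³
d_R = 2.44 × 58230 km × (687.1/962.3)^(1/3)
    = 1.270 × 10⁵ km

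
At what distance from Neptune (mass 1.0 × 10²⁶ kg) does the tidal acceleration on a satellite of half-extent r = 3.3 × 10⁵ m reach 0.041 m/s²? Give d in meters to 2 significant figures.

4.8 × 10⁷ m

2GMr/d³ = a_tidal  ⇒  d = (2GMr / a_tidal)^(1/3)
d = (2 × 6.674×10⁻¹¹ × (1.0 × 10²⁶) × (3.3 × 10⁵) / (0.041))^(1/3)
  = 4.8 × 10⁷ m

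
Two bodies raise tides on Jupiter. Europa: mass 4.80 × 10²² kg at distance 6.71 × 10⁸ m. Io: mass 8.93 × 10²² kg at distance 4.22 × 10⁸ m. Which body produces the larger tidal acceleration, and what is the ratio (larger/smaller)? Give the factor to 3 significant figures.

Io, by a factor of ≈ 7.48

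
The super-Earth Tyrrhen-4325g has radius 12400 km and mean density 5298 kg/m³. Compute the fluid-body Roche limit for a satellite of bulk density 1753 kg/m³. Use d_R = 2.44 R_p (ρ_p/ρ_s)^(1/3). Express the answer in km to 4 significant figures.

d_R = 2.44 × 12400 km × (5298/1753)^(1/3)
    = 43740 km

43740 km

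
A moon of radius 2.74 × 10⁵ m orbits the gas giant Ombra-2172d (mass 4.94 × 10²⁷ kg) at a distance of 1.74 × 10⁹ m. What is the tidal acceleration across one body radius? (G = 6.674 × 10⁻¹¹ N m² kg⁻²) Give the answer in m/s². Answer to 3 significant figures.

Δa = 2GMr/d³
   = 2 × (6.674 × 10⁻¹¹) × (4.94 × 10²⁷) × (2.74 × 10⁵) / (1.74 × 10⁹)³
   = 3.43 × 10⁻⁵ m/s²

3.43 × 10⁻⁵ m/s²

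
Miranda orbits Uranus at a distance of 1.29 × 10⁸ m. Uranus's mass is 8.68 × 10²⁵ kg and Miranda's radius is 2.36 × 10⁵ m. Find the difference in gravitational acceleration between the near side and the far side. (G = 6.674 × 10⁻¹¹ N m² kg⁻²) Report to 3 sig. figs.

2.55 × 10⁻³ m/s²

Differencing GM/(d−r)² and GM/(d+r)² to first order in r/d gives 4GMr/d³.
a_tidal = 4GMr/d³
        = 4 × (6.674 × 10⁻¹¹) × (8.68 × 10²⁵) × (2.36 × 10⁵) / (1.29 × 10⁸)³
        = 2.55 × 10⁻³ m/s²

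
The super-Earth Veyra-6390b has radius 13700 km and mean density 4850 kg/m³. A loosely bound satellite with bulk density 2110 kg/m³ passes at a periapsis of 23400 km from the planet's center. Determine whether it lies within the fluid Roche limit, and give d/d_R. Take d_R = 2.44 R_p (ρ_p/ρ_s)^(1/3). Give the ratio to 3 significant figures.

d_R = 2.44 × (13700 km) × (4850/2110)^(1/3) = 44120 km
d/d_R = (23400) / (44120) = 0.530
Since d/d_R < 1, the body is inside the Roche limit.

inside; d/d_R ≈ 0.530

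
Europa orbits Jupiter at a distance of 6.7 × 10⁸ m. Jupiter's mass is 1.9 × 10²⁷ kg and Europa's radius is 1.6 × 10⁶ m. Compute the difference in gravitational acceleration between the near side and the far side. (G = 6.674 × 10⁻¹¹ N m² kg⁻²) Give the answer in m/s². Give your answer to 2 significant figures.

The field gradient is 2GM/d³; across the full diameter 2r the difference is 4GMr/d³.
Δa = 4GMr/d³
   = 4 × (6.674 × 10⁻¹¹) × (1.9 × 10²⁷) × (1.6 × 10⁶) / (6.7 × 10⁸)³
   = 2.7 × 10⁻³ m/s²

2.7 × 10⁻³ m/s²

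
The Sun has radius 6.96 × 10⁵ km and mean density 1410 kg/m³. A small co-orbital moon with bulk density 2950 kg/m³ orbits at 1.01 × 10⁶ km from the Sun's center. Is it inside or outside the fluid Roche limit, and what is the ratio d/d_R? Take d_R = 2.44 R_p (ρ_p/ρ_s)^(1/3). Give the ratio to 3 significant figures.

inside; d/d_R ≈ 0.761

d_R = 2.44 × (6.96 × 10⁵ km) × (1410/2950)^(1/3) = 1.328 × 10⁶ km
d/d_R = (1.01 × 10⁶) / (1.328 × 10⁶) = 0.761
Since d/d_R < 1, the body is inside the Roche limit.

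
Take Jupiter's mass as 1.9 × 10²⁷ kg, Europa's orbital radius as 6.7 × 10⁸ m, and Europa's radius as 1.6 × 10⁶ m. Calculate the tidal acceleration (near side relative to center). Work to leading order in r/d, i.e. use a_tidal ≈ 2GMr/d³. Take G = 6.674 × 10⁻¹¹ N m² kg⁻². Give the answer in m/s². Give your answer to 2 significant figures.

1.3 × 10⁻³ m/s²

Δg = 2GMr/d³
   = 2 × (6.674 × 10⁻¹¹) × (1.9 × 10²⁷) × (1.6 × 10⁶) / (6.7 × 10⁸)³
   = 1.3 × 10⁻³ m/s²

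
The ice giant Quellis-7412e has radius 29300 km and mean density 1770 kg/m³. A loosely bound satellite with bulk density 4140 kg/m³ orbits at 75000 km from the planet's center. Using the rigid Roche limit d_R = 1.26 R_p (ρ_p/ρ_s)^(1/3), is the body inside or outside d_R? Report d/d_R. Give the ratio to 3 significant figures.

outside; d/d_R ≈ 2.70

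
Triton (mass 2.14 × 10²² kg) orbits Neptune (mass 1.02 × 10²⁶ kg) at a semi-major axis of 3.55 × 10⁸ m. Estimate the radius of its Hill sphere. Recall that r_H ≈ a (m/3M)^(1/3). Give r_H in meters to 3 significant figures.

r_H ≈ a (m/3M)^(1/3)
    = (3.55 × 10⁸) × (2.14 × 10²² / (3 × 1.02 × 10²⁶))^(1/3)
    = 1.46 × 10⁷ m

1.46 × 10⁷ m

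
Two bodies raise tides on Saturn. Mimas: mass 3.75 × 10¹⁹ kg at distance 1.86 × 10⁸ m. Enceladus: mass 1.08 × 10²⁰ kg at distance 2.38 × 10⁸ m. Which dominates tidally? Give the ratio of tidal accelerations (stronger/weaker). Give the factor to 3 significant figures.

Enceladus, by a factor of ≈ 1.37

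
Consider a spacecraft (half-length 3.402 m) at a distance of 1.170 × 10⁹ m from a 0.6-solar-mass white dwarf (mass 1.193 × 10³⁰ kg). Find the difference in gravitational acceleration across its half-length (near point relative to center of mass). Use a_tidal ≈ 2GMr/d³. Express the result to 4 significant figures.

3.382 × 10⁻⁷ m/s²

Δg = 2GMr/d³
   = 2 × (6.674 × 10⁻¹¹) × (1.193 × 10³⁰) × (3.402) / (1.170 × 10⁹)³
   = 3.382 × 10⁻⁷ m/s²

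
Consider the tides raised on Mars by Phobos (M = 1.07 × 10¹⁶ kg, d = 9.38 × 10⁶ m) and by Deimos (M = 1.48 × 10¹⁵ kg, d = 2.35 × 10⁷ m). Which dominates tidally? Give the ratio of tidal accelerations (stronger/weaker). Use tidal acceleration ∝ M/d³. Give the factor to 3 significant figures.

Phobos, by a factor of ≈ 114

Tidal acceleration ∝ M/d³, so compare M/d³ for each.
Phobos: (1.07 × 10¹⁶) / (9.38 × 10⁶)³ = 1.297 × 10⁻⁵
Deimos: (1.48 × 10¹⁵) / (2.35 × 10⁷)³ = 1.140 × 10⁻⁷
Ratio (larger/smaller) = 114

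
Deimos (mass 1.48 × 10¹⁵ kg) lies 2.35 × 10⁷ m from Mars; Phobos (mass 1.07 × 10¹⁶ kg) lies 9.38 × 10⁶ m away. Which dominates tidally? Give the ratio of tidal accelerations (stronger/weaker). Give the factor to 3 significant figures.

Phobos, by a factor of ≈ 114

Compare M/d³ for the two perturbers:
Deimos: (1.48 × 10¹⁵) / (2.35 × 10⁷)³ = 1.140 × 10⁻⁷
Phobos: (1.07 × 10¹⁶) / (9.38 × 10⁶)³ = 1.297 × 10⁻⁵
Ratio (larger/smaller) = 114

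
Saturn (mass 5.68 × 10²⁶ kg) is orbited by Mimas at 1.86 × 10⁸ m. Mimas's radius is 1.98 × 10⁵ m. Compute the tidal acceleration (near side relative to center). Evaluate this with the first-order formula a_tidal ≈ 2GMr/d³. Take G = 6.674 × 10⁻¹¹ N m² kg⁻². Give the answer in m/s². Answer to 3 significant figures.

Δa = 2GMr/d³
   = 2 × (6.674 × 10⁻¹¹) × (5.68 × 10²⁶) × (1.98 × 10⁵) / (1.86 × 10⁸)³
   = 2.33 × 10⁻³ m/s²

2.33 × 10⁻³ m/s²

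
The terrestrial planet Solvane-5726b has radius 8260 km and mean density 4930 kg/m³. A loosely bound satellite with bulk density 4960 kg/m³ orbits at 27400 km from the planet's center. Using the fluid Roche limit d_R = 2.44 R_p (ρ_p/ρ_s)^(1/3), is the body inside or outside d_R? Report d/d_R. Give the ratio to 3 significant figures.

outside; d/d_R ≈ 1.36

d_R = 2.44 × (8260 km) × (4930/4960)^(1/3) = 20110 km
d/d_R = (27400) / (20110) = 1.36
Since d/d_R > 1, the body is outside the Roche limit.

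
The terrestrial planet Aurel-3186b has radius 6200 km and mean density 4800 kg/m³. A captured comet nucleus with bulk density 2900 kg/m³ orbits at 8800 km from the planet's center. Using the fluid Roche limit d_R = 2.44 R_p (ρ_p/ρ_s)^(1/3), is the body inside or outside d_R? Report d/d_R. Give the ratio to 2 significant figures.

inside; d/d_R ≈ 0.49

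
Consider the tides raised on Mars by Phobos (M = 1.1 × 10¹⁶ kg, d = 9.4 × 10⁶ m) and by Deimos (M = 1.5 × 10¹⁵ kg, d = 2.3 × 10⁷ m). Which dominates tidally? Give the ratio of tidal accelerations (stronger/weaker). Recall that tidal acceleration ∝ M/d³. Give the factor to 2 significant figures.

Phobos, by a factor of ≈ 110

Tidal stretch scales as M/d³; compute that for each body.
Phobos: (1.1 × 10¹⁶) / (9.4 × 10⁶)³ = 1.324 × 10⁻⁵
Deimos: (1.5 × 10¹⁵) / (2.3 × 10⁷)³ = 1.233 × 10⁻⁷
Ratio (larger/smaller) = 110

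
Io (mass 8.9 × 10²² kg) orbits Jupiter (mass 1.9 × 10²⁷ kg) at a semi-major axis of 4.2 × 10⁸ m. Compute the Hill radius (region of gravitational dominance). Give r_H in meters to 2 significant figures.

r_H ≈ a (m/3M)^(1/3)
    = (4.2 × 10⁸) × (8.9 × 10²² / (3 × 1.9 × 10²⁷))^(1/3)
    = 1.0 × 10⁷ m

1.0 × 10⁷ m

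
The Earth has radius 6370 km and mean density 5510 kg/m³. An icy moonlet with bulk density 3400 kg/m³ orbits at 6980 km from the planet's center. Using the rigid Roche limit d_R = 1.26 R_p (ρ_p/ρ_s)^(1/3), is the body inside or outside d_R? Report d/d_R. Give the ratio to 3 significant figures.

inside; d/d_R ≈ 0.740

d_R = 1.26 × (6370 km) × (5510/3400)^(1/3) = 9428 km
d/d_R = (6980) / (9428) = 0.740
Since d/d_R < 1, the body is inside the Roche limit.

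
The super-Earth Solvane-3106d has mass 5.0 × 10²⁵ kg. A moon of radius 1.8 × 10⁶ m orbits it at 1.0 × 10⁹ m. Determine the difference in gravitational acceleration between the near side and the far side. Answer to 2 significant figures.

a_tidal = 4GMr/d³
        = 4 × (6.674 × 10⁻¹¹) × (5.0 × 10²⁵) × (1.8 × 10⁶) / (1.0 × 10⁹)³
        = 2.4 × 10⁻⁵ m/s²

2.4 × 10⁻⁵ m/s²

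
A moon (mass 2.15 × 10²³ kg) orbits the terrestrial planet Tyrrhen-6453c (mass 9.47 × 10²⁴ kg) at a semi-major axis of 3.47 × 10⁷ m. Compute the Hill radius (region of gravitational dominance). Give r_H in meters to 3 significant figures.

6.81 × 10⁶ m

r_H ≈ a (m/3M)^(1/3)
    = (3.47 × 10⁷) × (2.15 × 10²³ / (3 × 9.47 × 10²⁴))^(1/3)
    = 6.81 × 10⁶ m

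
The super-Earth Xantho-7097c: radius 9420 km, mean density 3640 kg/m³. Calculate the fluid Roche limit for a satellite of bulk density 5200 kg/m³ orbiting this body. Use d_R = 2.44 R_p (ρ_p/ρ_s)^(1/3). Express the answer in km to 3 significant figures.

d_R = 2.44 × 9420 km × (3640/5200)^(1/3)
    = 20400 km

20400 km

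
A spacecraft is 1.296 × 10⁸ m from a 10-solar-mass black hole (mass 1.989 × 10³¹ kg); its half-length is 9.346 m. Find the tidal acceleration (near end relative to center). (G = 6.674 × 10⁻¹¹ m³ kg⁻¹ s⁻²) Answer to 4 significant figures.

Δa = 2GMr/d³
   = 2 × (6.674 × 10⁻¹¹) × (1.989 × 10³¹) × (9.346) / (1.296 × 10⁸)³
   = 1.140 × 10⁻² m/s²

1.140 × 10⁻² m/s²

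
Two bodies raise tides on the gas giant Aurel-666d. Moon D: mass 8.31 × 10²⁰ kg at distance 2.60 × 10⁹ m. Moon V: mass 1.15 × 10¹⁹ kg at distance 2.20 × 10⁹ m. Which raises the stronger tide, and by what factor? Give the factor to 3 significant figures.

Moon D, by a factor of ≈ 43.8

Tidal stretch scales as M/d³; compute that for each body.
Moon D: (8.31 × 10²⁰) / (2.60 × 10⁹)³ = 4.728 × 10⁻⁸
Moon V: (1.15 × 10¹⁹) / (2.20 × 10⁹)³ = 1.080 × 10⁻⁹
Ratio (larger/smaller) = 43.8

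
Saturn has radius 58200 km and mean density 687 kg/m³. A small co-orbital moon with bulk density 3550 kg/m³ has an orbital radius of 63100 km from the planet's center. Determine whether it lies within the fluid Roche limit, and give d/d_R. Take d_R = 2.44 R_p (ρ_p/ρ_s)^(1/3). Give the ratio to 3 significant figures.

d_R = 2.44 × (58200 km) × (687/3550)^(1/3) = 82140 km
d/d_R = (63100) / (82140) = 0.768
Since d/d_R < 1, the body is inside the Roche limit.

inside; d/d_R ≈ 0.768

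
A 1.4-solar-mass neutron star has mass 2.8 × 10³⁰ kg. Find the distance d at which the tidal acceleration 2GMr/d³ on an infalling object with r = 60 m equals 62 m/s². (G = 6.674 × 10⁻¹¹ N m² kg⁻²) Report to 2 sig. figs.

2GMr/d³ = a_tidal  ⇒  d = (2GMr / a_tidal)^(1/3)
d = (2 × 6.674×10⁻¹¹ × (2.8 × 10³⁰) × (60) / (62))^(1/3)
  = 7.1 × 10⁶ m

7.1 × 10⁶ m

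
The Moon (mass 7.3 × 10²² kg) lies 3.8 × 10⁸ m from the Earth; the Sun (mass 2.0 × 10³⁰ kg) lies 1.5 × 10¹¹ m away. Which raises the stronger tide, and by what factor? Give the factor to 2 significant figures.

The Moon, by a factor of ≈ 2.2

The tide-raising term goes as M/d³ (the gradient of a 1/d² field).
The Moon: (7.3 × 10²²) / (3.8 × 10⁸)³ = 1.330 × 10⁻³
The Sun: (2.0 × 10³⁰) / (1.5 × 10¹¹)³ = 5.926 × 10⁻⁴
Ratio (larger/smaller) = 2.2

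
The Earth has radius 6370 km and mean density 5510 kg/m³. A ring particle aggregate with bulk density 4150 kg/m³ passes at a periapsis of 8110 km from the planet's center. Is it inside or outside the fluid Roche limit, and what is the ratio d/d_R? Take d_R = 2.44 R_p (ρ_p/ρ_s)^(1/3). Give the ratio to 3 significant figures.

inside; d/d_R ≈ 0.475

d_R = 2.44 × (6370 km) × (5510/4150)^(1/3) = 17080 km
d/d_R = (8110) / (17080) = 0.475
Since d/d_R < 1, the body is inside the Roche limit.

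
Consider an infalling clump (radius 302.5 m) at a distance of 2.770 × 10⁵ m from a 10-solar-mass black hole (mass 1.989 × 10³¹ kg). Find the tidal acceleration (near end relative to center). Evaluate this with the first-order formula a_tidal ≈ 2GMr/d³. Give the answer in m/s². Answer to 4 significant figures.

Δa = 2GMr/d³
   = 2 × (6.674 × 10⁻¹¹) × (1.989 × 10³¹) × (302.5) / (2.770 × 10⁵)³
   = 3.779 × 10⁷ m/s²

3.779 × 10⁷ m/s²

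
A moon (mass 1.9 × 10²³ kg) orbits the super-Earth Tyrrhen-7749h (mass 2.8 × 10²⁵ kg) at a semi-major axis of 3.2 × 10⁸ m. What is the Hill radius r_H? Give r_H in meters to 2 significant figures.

4.2 × 10⁷ m

r_H ≈ a (m/3M)^(1/3)
    = (3.2 × 10⁸) × (1.9 × 10²³ / (3 × 2.8 × 10²⁵))^(1/3)
    = 4.2 × 10⁷ m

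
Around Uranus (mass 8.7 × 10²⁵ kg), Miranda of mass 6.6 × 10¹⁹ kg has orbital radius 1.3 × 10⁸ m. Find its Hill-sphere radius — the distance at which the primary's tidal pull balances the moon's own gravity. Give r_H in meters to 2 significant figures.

8.2 × 10⁵ m

r_H ≈ a (m/3M)^(1/3)
    = (1.3 × 10⁸) × (6.6 × 10¹⁹ / (3 × 8.7 × 10²⁵))^(1/3)
    = 8.2 × 10⁵ m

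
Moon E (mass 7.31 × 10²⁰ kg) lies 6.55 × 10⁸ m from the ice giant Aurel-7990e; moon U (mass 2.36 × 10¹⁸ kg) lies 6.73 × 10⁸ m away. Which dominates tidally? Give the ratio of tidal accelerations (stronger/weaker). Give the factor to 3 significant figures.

The tide-raising term goes as M/d³ (the gradient of a 1/d² field).
Moon E: (7.31 × 10²⁰) / (6.55 × 10⁸)³ = 2.601 × 10⁻⁶
Moon U: (2.36 × 10¹⁸) / (6.73 × 10⁸)³ = 7.742 × 10⁻⁹
Ratio (larger/smaller) = 336

Moon E, by a factor of ≈ 336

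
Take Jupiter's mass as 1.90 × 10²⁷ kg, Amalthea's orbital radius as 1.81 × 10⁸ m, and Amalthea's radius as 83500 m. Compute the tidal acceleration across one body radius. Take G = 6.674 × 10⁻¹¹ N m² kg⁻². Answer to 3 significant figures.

Δa = 2GMr/d³
   = 2 × (6.674 × 10⁻¹¹) × (1.90 × 10²⁷) × (83500) / (1.81 × 10⁸)³
   = 3.57 × 10⁻³ m/s²

3.57 × 10⁻³ m/s²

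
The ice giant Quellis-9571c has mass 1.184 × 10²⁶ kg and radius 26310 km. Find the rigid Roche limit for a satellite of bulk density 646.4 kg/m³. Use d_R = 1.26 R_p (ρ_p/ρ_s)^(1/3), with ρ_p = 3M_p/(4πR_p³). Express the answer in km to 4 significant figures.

44390 km

ρ_p = 3M_p/(4πR_p³) = 3 × (1.184 × 10²⁶) / (4π × (2.631 × 10⁷ m)³) = 1552 kg/m³
d_R = 1.26 × 26310 km × (1552/646.4)^(1/3)
    = 44390 km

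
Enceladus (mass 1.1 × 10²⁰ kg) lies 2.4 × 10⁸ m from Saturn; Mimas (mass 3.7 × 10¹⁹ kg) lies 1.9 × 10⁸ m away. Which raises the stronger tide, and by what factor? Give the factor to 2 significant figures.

Enceladus, by a factor of ≈ 1.5

Tidal stretch scales as M/d³; compute that for each body.
Enceladus: (1.1 × 10²⁰) / (2.4 × 10⁸)³ = 7.957 × 10⁻⁶
Mimas: (3.7 × 10¹⁹) / (1.9 × 10⁸)³ = 5.394 × 10⁻⁶
Ratio (larger/smaller) = 1.5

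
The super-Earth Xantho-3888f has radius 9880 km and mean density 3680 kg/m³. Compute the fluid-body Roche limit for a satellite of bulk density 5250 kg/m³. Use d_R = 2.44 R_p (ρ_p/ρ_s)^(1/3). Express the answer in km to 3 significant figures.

d_R = 2.44 × 9880 km × (3680/5250)^(1/3)
    = 21400 km

21400 km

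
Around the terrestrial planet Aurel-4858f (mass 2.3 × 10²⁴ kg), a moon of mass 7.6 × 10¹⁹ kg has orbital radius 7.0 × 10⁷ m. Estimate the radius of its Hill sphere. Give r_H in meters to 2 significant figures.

1.6 × 10⁶ m

r_H ≈ a (m/3M)^(1/3)
    = (7.0 × 10⁷) × (7.6 × 10¹⁹ / (3 × 2.3 × 10²⁴))^(1/3)
    = 1.6 × 10⁶ m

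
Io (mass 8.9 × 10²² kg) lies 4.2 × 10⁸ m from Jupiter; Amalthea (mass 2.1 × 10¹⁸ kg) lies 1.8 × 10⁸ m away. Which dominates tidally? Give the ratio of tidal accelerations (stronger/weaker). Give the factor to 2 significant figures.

Tidal stretch scales as M/d³; compute that for each body.
Io: (8.9 × 10²²) / (4.2 × 10⁸)³ = 1.201 × 10⁻³
Amalthea: (2.1 × 10¹⁸) / (1.8 × 10⁸)³ = 3.601 × 10⁻⁷
Ratio (larger/smaller) = 3300

Io, by a factor of ≈ 3300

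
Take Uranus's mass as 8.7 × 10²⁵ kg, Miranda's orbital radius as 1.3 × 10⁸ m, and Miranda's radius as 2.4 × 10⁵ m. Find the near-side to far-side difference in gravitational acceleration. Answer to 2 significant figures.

2.5 × 10⁻³ m/s²

The field gradient is 2GM/d³; across the full diameter 2r the difference is 4GMr/d³.
a_tidal = 4GMr/d³
        = 4 × (6.674 × 10⁻¹¹) × (8.7 × 10²⁵) × (2.4 × 10⁵) / (1.3 × 10⁸)³
        = 2.5 × 10⁻³ m/s²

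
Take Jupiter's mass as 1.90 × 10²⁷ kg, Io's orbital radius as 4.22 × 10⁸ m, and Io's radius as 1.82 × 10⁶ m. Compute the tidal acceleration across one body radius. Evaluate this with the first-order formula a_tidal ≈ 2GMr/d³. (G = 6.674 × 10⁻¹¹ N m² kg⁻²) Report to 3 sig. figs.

6.14 × 10⁻³ m/s²

Δa = 2GMr/d³
   = 2 × (6.674 × 10⁻¹¹) × (1.90 × 10²⁷) × (1.82 × 10⁶) / (4.22 × 10⁸)³
   = 6.14 × 10⁻³ m/s²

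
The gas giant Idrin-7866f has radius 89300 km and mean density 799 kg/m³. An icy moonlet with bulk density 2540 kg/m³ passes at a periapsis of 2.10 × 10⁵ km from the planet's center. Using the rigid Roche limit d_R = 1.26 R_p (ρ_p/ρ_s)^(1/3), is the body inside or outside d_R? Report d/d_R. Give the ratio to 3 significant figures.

outside; d/d_R ≈ 2.74

d_R = 1.26 × (89300 km) × (799/2540)^(1/3) = 76520 km
d/d_R = (2.10 × 10⁵) / (76520) = 2.74
Since d/d_R > 1, the body is outside the Roche limit.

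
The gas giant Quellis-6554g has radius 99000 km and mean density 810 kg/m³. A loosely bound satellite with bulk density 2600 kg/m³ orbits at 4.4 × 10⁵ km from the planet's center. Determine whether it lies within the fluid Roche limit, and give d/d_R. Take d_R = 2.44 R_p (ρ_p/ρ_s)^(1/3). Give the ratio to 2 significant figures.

outside; d/d_R ≈ 2.7

d_R = 2.44 × (99000 km) × (810/2600)^(1/3) = 1.638 × 10⁵ km
d/d_R = (4.4 × 10⁵) / (1.638 × 10⁵) = 2.7
Since d/d_R > 1, the body is outside the Roche limit.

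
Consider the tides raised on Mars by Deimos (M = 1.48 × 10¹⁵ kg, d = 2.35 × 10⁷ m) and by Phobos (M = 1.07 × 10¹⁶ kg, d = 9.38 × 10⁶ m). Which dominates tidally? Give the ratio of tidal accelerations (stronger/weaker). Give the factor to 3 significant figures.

Phobos, by a factor of ≈ 114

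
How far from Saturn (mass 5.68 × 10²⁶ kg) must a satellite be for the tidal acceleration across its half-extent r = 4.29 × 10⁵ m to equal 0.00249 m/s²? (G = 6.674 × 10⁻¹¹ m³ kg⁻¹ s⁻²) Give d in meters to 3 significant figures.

2GMr/d³ = a_tidal  ⇒  d = (2GMr / a_tidal)^(1/3)
d = (2 × 6.674×10⁻¹¹ × (5.68 × 10²⁶) × (4.29 × 10⁵) / (0.00249))^(1/3)
  = 2.36 × 10⁸ m

2.36 × 10⁸ m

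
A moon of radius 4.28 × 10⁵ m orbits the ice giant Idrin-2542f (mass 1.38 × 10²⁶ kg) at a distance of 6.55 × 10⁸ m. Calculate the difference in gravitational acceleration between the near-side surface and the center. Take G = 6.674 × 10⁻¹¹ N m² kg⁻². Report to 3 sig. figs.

Δg = 2GMr/d³
   = 2 × (6.674 × 10⁻¹¹) × (1.38 × 10²⁶) × (4.28 × 10⁵) / (6.55 × 10⁸)³
   = 2.81 × 10⁻⁵ m/s²

2.81 × 10⁻⁵ m/s²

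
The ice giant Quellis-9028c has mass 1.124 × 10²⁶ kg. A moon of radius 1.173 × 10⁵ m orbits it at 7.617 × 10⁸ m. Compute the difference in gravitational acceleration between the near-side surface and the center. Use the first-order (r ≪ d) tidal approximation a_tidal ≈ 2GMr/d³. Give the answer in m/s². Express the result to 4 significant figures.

3.982 × 10⁻⁶ m/s²

Δg = 2GMr/d³
   = 2 × (6.674 × 10⁻¹¹) × (1.124 × 10²⁶) × (1.173 × 10⁵) / (7.617 × 10⁸)³
   = 3.982 × 10⁻⁶ m/s²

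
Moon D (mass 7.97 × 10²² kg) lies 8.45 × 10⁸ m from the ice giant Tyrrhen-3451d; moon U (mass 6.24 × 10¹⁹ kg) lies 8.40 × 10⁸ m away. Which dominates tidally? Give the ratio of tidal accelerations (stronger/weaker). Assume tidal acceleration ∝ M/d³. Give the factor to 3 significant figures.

Moon D, by a factor of ≈ 1250

Compare M/d³ for the two perturbers:
Moon D: (7.97 × 10²²) / (8.45 × 10⁸)³ = 1.321 × 10⁻⁴
Moon U: (6.24 × 10¹⁹) / (8.40 × 10⁸)³ = 1.053 × 10⁻⁷
Ratio (larger/smaller) = 1250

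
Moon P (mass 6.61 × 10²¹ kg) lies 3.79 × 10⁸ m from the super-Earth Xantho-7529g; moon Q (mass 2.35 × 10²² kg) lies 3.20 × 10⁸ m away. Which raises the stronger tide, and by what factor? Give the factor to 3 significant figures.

Moon Q, by a factor of ≈ 5.91

Tidal stretch scales as M/d³; compute that for each body.
Moon P: (6.61 × 10²¹) / (3.79 × 10⁸)³ = 1.214 × 10⁻⁴
Moon Q: (2.35 × 10²²) / (3.20 × 10⁸)³ = 7.172 × 10⁻⁴
Ratio (larger/smaller) = 5.91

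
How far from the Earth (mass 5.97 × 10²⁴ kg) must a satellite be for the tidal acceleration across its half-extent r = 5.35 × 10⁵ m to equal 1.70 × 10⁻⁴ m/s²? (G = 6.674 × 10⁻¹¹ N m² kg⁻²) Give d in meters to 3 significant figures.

1.36 × 10⁸ m

2GMr/d³ = a_tidal  ⇒  d = (2GMr / a_tidal)^(1/3)
d = (2 × 6.674×10⁻¹¹ × (5.97 × 10²⁴) × (5.35 × 10⁵) / (1.70 × 10⁻⁴))^(1/3)
  = 1.36 × 10⁸ m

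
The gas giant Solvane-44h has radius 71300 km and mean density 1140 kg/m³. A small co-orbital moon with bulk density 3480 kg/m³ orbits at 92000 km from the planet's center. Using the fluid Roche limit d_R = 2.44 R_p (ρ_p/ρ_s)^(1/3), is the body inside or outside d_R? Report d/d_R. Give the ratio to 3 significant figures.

d_R = 2.44 × (71300 km) × (1140/3480)^(1/3) = 1.199 × 10⁵ km
d/d_R = (92000) / (1.199 × 10⁵) = 0.767
Since d/d_R < 1, the body is inside the Roche limit.

inside; d/d_R ≈ 0.767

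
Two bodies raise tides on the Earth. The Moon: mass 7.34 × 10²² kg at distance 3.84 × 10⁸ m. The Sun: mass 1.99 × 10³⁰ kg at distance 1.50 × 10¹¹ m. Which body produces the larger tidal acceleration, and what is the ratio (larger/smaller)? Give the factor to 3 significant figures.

The Moon, by a factor of ≈ 2.20

Tidal acceleration ∝ M/d³, so compare M/d³ for each.
The Moon: (7.34 × 10²²) / (3.84 × 10⁸)³ = 1.296 × 10⁻³
The Sun: (1.99 × 10³⁰) / (1.50 × 10¹¹)³ = 5.896 × 10⁻⁴
Ratio (larger/smaller) = 2.20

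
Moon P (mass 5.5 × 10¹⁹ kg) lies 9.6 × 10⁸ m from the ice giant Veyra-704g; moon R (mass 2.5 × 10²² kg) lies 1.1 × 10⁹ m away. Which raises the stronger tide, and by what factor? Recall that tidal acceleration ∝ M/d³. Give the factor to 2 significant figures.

Moon R, by a factor of ≈ 300

The tide-raising term goes as M/d³ (the gradient of a 1/d² field).
Moon P: (5.5 × 10¹⁹) / (9.6 × 10⁸)³ = 6.217 × 10⁻⁸
Moon R: (2.5 × 10²²) / (1.1 × 10⁹)³ = 1.878 × 10⁻⁵
Ratio (larger/smaller) = 300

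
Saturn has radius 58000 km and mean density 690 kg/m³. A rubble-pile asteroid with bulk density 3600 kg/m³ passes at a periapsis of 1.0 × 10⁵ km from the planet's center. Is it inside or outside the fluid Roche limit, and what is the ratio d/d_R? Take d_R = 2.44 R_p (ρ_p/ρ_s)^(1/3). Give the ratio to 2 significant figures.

d_R = 2.44 × (58000 km) × (690/3600)^(1/3) = 81600 km
d/d_R = (1.0 × 10⁵) / (81600) = 1.2
Since d/d_R > 1, the body is outside the Roche limit.

outside; d/d_R ≈ 1.2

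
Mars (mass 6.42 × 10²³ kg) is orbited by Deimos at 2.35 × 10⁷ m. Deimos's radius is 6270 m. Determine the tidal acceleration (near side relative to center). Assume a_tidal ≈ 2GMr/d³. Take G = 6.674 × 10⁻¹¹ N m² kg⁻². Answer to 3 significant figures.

Differencing GM/(d−r)² and GM/d² to first order in r/d gives 2GMr/d³.
Δg = 2GMr/d³
   = 2 × (6.674 × 10⁻¹¹) × (6.42 × 10²³) × (6270) / (2.35 × 10⁷)³
   = 4.14 × 10⁻⁵ m/s²

4.14 × 10⁻⁵ m/s²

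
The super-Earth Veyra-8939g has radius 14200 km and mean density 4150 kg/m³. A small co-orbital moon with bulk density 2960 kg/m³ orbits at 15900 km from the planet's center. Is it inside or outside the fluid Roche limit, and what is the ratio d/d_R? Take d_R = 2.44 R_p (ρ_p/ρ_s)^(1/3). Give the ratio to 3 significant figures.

inside; d/d_R ≈ 0.410

d_R = 2.44 × (14200 km) × (4150/2960)^(1/3) = 38780 km
d/d_R = (15900) / (38780) = 0.410
Since d/d_R < 1, the body is inside the Roche limit.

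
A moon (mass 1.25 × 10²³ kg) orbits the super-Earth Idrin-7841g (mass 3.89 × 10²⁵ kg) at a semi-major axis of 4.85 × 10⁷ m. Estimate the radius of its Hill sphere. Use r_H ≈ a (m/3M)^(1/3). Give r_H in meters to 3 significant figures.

4.96 × 10⁶ m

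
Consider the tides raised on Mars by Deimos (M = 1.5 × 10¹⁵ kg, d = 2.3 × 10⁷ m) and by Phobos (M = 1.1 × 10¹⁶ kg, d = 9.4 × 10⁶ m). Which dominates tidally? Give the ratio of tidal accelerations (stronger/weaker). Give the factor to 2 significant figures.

The tide-raising term goes as M/d³ (the gradient of a 1/d² field).
Deimos: (1.5 × 10¹⁵) / (2.3 × 10⁷)³ = 1.233 × 10⁻⁷
Phobos: (1.1 × 10¹⁶) / (9.4 × 10⁶)³ = 1.324 × 10⁻⁵
Ratio (larger/smaller) = 110

Phobos, by a factor of ≈ 110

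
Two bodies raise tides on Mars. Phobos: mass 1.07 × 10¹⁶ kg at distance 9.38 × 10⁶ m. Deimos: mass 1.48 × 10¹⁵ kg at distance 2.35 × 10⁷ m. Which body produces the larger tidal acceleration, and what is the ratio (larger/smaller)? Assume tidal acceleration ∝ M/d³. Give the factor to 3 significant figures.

Tidal acceleration ∝ M/d³, so compare M/d³ for each.
Phobos: (1.07 × 10¹⁶) / (9.38 × 10⁶)³ = 1.297 × 10⁻⁵
Deimos: (1.48 × 10¹⁵) / (2.35 × 10⁷)³ = 1.140 × 10⁻⁷
Ratio (larger/smaller) = 114

Phobos, by a factor of ≈ 114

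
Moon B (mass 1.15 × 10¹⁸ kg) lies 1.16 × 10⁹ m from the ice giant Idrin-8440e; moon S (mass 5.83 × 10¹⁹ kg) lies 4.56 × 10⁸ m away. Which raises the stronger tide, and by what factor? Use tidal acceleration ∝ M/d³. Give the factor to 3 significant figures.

Compare M/d³ for the two perturbers:
Moon B: (1.15 × 10¹⁸) / (1.16 × 10⁹)³ = 7.368 × 10⁻¹⁰
Moon S: (5.83 × 10¹⁹) / (4.56 × 10⁸)³ = 6.149 × 10⁻⁷
Ratio (larger/smaller) = 835

Moon S, by a factor of ≈ 835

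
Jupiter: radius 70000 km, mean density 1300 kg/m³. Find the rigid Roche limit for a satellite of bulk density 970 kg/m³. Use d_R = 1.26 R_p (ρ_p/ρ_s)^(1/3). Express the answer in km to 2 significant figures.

d_R = 1.26 × 70000 km × (1300/970)^(1/3)
    = 97000 km

97000 km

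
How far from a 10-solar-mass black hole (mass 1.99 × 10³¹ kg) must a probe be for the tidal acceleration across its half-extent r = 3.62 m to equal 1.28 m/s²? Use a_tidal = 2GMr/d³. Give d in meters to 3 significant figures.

2GMr/d³ = a_tidal  ⇒  d = (2GMr / a_tidal)^(1/3)
d = (2 × 6.674×10⁻¹¹ × (1.99 × 10³¹) × (3.62) / (1.28))^(1/3)
  = 1.96 × 10⁷ m

1.96 × 10⁷ m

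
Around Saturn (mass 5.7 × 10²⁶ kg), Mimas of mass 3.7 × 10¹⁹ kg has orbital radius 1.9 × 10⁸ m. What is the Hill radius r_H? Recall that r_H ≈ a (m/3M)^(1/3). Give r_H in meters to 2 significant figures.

5.3 × 10⁵ m

r_H ≈ a (m/3M)^(1/3)
    = (1.9 × 10⁸) × (3.7 × 10¹⁹ / (3 × 5.7 × 10²⁶))^(1/3)
    = 5.3 × 10⁵ m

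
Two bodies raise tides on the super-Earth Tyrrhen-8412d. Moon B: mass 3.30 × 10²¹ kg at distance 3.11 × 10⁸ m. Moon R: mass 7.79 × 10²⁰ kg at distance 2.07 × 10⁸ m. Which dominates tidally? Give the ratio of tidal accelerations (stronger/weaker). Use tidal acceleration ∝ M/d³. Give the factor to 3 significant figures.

Moon B, by a factor of ≈ 1.25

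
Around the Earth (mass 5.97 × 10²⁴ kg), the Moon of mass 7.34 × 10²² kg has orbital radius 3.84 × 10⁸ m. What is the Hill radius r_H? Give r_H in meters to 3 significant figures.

6.15 × 10⁷ m

r_H ≈ a (m/3M)^(1/3)
    = (3.84 × 10⁸) × (7.34 × 10²² / (3 × 5.97 × 10²⁴))^(1/3)
    = 6.15 × 10⁷ m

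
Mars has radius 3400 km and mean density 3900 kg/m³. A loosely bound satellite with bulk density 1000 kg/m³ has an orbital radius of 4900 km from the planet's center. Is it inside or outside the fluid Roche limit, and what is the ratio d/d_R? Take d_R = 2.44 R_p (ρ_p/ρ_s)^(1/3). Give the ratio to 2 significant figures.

inside; d/d_R ≈ 0.38

d_R = 2.44 × (3400 km) × (3900/1000)^(1/3) = 13060 km
d/d_R = (4900) / (13060) = 0.38
Since d/d_R < 1, the body is inside the Roche limit.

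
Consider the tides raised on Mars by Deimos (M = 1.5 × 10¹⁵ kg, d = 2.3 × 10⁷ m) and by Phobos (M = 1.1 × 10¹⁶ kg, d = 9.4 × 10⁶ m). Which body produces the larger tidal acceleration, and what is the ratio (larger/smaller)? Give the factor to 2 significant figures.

Phobos, by a factor of ≈ 110

Tidal acceleration ∝ M/d³, so compare M/d³ for each.
Deimos: (1.5 × 10¹⁵) / (2.3 × 10⁷)³ = 1.233 × 10⁻⁷
Phobos: (1.1 × 10¹⁶) / (9.4 × 10⁶)³ = 1.324 × 10⁻⁵
Ratio (larger/smaller) = 110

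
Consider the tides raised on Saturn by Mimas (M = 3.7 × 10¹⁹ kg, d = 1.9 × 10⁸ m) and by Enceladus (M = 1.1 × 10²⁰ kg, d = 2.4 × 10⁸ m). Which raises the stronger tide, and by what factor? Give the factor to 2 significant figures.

Tidal acceleration ∝ M/d³, so compare M/d³ for each.
Mimas: (3.7 × 10¹⁹) / (1.9 × 10⁸)³ = 5.394 × 10⁻⁶
Enceladus: (1.1 × 10²⁰) / (2.4 × 10⁸)³ = 7.957 × 10⁻⁶
Ratio (larger/smaller) = 1.5

Enceladus, by a factor of ≈ 1.5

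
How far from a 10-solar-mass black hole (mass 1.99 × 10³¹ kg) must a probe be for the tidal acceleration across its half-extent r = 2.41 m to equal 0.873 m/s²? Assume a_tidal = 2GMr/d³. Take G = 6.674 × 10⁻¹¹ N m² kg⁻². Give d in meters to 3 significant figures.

2GMr/d³ = a_tidal  ⇒  d = (2GMr / a_tidal)^(1/3)
d = (2 × 6.674×10⁻¹¹ × (1.99 × 10³¹) × (2.41) / (0.873))^(1/3)
  = 1.94 × 10⁷ m

1.94 × 10⁷ m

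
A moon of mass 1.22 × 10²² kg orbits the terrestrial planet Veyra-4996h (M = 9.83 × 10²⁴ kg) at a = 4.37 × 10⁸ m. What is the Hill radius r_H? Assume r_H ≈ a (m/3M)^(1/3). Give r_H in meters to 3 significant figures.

r_H ≈ a (m/3M)^(1/3)
    = (4.37 × 10⁸) × (1.22 × 10²² / (3 × 9.83 × 10²⁴))^(1/3)
    = 3.26 × 10⁷ m

3.26 × 10⁷ m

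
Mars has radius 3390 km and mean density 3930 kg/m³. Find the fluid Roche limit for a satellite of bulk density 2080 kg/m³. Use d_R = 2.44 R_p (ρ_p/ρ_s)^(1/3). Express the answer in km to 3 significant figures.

d_R = 2.44 × 3390 km × (3930/2080)^(1/3)
    = 10200 km

10200 km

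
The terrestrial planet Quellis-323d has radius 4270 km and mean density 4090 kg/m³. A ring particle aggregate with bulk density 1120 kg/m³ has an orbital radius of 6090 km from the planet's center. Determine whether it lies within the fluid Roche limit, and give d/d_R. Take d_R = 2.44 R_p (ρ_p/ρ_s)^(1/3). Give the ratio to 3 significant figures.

inside; d/d_R ≈ 0.380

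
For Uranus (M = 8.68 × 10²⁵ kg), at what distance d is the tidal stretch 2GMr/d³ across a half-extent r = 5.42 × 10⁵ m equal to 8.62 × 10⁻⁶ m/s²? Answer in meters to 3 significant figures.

2GMr/d³ = a_tidal  ⇒  d = (2GMr / a_tidal)^(1/3)
d = (2 × 6.674×10⁻¹¹ × (8.68 × 10²⁵) × (5.42 × 10⁵) / (8.62 × 10⁻⁶))^(1/3)
  = 9.00 × 10⁸ m

9.00 × 10⁸ m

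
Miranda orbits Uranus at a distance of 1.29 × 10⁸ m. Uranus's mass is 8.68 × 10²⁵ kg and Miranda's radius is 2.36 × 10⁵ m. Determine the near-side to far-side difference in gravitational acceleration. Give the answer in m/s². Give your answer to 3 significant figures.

Differencing GM/(d−r)² and GM/(d+r)² to first order in r/d gives 4GMr/d³.
a_tidal = 4GMr/d³
        = 4 × (6.674 × 10⁻¹¹) × (8.68 × 10²⁵) × (2.36 × 10⁵) / (1.29 × 10⁸)³
        = 2.55 × 10⁻³ m/s²

2.55 × 10⁻³ m/s²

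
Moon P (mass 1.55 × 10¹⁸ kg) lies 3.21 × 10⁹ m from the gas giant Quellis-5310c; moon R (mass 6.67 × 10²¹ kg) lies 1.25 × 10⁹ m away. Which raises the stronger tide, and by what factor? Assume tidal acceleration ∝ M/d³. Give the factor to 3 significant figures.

Moon R, by a factor of ≈ 72900

Tidal acceleration ∝ M/d³, so compare M/d³ for each.
Moon P: (1.55 × 10¹⁸) / (3.21 × 10⁹)³ = 4.686 × 10⁻¹¹
Moon R: (6.67 × 10²¹) / (1.25 × 10⁹)³ = 3.415 × 10⁻⁶
Ratio (larger/smaller) = 72900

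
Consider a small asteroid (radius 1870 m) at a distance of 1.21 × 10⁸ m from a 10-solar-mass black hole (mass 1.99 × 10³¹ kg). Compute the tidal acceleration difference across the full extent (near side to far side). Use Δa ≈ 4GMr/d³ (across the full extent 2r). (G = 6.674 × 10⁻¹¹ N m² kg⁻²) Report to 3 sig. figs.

Δa = 4GMr/d³
   = 4 × (6.674 × 10⁻¹¹) × (1.99 × 10³¹) × (1870) / (1.21 × 10⁸)³
   = 5.61 m/s²

5.61 m/s²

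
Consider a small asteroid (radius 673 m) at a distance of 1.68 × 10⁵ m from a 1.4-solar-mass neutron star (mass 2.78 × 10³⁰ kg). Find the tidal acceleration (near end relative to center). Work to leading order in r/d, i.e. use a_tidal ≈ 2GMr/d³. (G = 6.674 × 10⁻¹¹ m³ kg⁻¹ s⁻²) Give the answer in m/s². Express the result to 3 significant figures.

5.27 × 10⁷ m/s²

Δg = 2GMr/d³
   = 2 × (6.674 × 10⁻¹¹) × (2.78 × 10³⁰) × (673) / (1.68 × 10⁵)³
   = 5.27 × 10⁷ m/s²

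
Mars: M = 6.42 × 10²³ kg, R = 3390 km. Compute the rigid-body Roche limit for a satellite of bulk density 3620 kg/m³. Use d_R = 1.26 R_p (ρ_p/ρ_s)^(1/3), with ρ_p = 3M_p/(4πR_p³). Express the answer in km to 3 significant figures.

4390 km

ρ_p = 3M_p/(4πR_p³) = 3 × (6.42 × 10²³) / (4π × (3.39 × 10⁶ m)³) = 3930 kg/m³
d_R = 1.26 × 3390 km × (3930/3620)^(1/3)
    = 4390 km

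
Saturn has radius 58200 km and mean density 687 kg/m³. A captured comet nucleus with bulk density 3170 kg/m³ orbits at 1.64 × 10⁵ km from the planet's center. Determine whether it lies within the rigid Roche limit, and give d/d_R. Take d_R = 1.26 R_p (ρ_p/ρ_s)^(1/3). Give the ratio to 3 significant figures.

outside; d/d_R ≈ 3.72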